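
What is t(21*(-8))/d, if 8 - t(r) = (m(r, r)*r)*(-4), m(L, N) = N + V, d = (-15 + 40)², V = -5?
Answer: 116264/625 ≈ 186.02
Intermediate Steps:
d = 625 (d = 25² = 625)
m(L, N) = -5 + N (m(L, N) = N - 5 = -5 + N)
t(r) = 8 + 4*r*(-5 + r) (t(r) = 8 - (-5 + r)*r*(-4) = 8 - r*(-5 + r)*(-4) = 8 - (-4)*r*(-5 + r) = 8 + 4*r*(-5 + r))
t(21*(-8))/d = (8 + 4*(21*(-8))*(-5 + 21*(-8)))/625 = (8 + 4*(-168)*(-5 - 168))*(1/625) = (8 + 4*(-168)*(-173))*(1/625) = (8 + 116256)*(1/625) = 116264*(1/625) = 116264/625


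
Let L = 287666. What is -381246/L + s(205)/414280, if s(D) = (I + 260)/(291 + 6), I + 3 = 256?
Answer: -868681528013/655458487640 ≈ -1.3253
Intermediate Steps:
I = 253 (I = -3 + 256 = 253)
s(D) = 19/11 (s(D) = (253 + 260)/(291 + 6) = 513/297 = 513*(1/297) = 19/11)
-381246/L + s(205)/414280 = -381246/287666 + (19/11)/414280 = -381246*1/287666 + (19/11)*(1/414280) = -190623/143833 + 19/4557080 = -868681528013/655458487640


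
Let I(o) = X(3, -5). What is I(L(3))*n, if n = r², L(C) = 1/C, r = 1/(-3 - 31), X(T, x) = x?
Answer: -5/1156 ≈ -0.0043253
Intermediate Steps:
r = -1/34 (r = 1/(-34) = -1/34 ≈ -0.029412)
I(o) = -5
n = 1/1156 (n = (-1/34)² = 1/1156 ≈ 0.00086505)
I(L(3))*n = -5*1/1156 = -5/1156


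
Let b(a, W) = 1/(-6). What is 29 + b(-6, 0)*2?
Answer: 86/3 ≈ 28.667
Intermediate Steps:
b(a, W) = -1/6
29 + b(-6, 0)*2 = 29 - 1/6*2 = 29 - 1/3 = 86/3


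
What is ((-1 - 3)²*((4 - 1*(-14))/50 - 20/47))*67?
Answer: -82544/1175 ≈ -70.250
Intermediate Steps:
((-1 - 3)²*((4 - 1*(-14))/50 - 20/47))*67 = ((-4)²*((4 + 14)*(1/50) - 20*1/47))*67 = (16*(18*(1/50) - 20/47))*67 = (16*(9/25 - 20/47))*67 = (16*(-77/1175))*67 = -1232/1175*67 = -82544/1175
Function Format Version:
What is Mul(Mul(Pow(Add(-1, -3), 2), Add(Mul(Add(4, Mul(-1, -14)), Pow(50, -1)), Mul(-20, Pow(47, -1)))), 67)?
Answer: Rational(-82544, 1175) ≈ -70.250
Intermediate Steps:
Mul(Mul(Pow(Add(-1, -3), 2), Add(Mul(Add(4, Mul(-1, -14)), Pow(50, -1)), Mul(-20, Pow(47, -1)))), 67) = Mul(Mul(Pow(-4, 2), Add(Mul(Add(4, 14), Rational(1, 50)), Mul(-20, Rational(1, 47)))), 67) = Mul(Mul(16, Add(Mul(18, Rational(1, 50)), Rational(-20, 47))), 67) = Mul(Mul(16, Add(Rational(9, 25), Rational(-20, 47))), 67) = Mul(Mul(16, Rational(-77, 1175)), 67) = Mul(Rational(-1232, 1175), 67) = Rational(-82544, 1175)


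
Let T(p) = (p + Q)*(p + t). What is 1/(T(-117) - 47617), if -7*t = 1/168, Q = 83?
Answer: -588/25659715 ≈ -2.2915e-5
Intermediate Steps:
t = -1/1176 (t = -⅐/168 = -⅐*1/168 = -1/1176 ≈ -0.00085034)
T(p) = (83 + p)*(-1/1176 + p) (T(p) = (p + 83)*(p - 1/1176) = (83 + p)*(-1/1176 + p))
1/(T(-117) - 47617) = 1/((-83/1176 + (-117)² + (97607/1176)*(-117)) - 47617) = 1/((-83/1176 + 13689 - 3806673/392) - 47617) = 1/(2339081/588 - 47617) = 1/(-25659715/588) = -588/25659715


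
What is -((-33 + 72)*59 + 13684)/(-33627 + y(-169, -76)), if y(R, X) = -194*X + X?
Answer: 15985/18959 ≈ 0.84313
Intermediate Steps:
y(R, X) = -193*X
-((-33 + 72)*59 + 13684)/(-33627 + y(-169, -76)) = -((-33 + 72)*59 + 13684)/(-33627 - 193*(-76)) = -(39*59 + 13684)/(-33627 + 14668) = -(2301 + 13684)/(-18959) = -15985*(-1)/18959 = -1*(-15985/18959) = 15985/18959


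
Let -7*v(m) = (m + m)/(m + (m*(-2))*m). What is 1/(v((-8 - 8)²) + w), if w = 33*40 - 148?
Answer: 3577/4192246 ≈ 0.00085324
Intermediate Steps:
v(m) = -2*m/(7*(m - 2*m²)) (v(m) = -(m + m)/(7*(m + (m*(-2))*m)) = -2*m/(7*(m + (-2*m)*m)) = -2*m/(7*(m - 2*m²)))
w = 1172 (w = 1320 - 148 = 1172)
1/(v((-8 - 8)²) + w) = 1/(2/(7*(-1 + 2*(-8 - 8)²)) + 1172) = 1/(2/(7*(-1 + 2*(-16)²)) + 1172) = 1/(2/(7*(-1 + 2*256)) + 1172) = 1/(2/(7*(-1 + 512)) + 1172) = 1/((2/7)/511 + 1172) = 1/((2/7)*(1/511) + 1172) = 1/(2/3577 + 1172) = 1/(4192246/3577) = 3577/4192246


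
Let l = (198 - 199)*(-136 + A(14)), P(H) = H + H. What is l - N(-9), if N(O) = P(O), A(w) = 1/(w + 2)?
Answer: 2463/16 ≈ 153.94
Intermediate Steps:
A(w) = 1/(2 + w)
P(H) = 2*H
N(O) = 2*O
l = 2175/16 (l = (198 - 199)*(-136 + 1/(2 + 14)) = -(-136 + 1/16) = -1*(-2175/16) = 2175/16 ≈ 135.94)
l - N(-9) = 2175/16 - 2*(-9) = 2175/16 - 1*(-18) = 2175/16 + 18 = 2463/16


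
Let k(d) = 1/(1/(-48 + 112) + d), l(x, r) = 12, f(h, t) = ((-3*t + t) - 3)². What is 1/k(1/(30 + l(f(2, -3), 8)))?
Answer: 53/1344 ≈ 0.039435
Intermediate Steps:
f(h, t) = (-3 - 2*t)² (f(h, t) = (-2*t - 3)² = (-3 - 2*t)²)
k(d) = 1/(1/64 + d)
1/k(1/(30 + l(f(2, -3), 8))) = 1/(64/(1 + 64/(30 + 12))) = 1/(64/(1 + 64/42)) = 1/(64/(1 + 64*(1/42))) = 1/(64/(1 + 32/21)) = 1/(64/(53/21)) = 1/(64*(21/53)) = 1/(1344/53) = 53/1344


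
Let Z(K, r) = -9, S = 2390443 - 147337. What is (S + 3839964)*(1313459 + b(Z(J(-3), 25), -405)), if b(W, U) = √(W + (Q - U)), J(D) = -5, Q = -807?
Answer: 7989863039130 + 6083070*I*√411 ≈ 7.9899e+12 + 1.2332e+8*I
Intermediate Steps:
S = 2243106
b(W, U) = √(-807 + W - U) (b(W, U) = √(W + (-807 - U)) = √(-807 + W - U))
(S + 3839964)*(1313459 + b(Z(J(-3), 25), -405)) = (2243106 + 3839964)*(1313459 + √(-807 - 9 - 1*(-405))) = 6083070*(1313459 + √(-807 - 9 + 405)) = 6083070*(1313459 + √(-411)) = 6083070*(1313459 + I*√411) = 7989863039130 + 6083070*I*√411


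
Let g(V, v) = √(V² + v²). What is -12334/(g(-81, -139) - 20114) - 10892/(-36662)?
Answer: 3375414721000/3707876573367 + 6167*√25882/202273557 ≈ 0.91524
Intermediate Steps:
-12334/(g(-81, -139) - 20114) - 10892/(-36662) = -12334/(√((-81)² + (-139)²) - 20114) - 10892/(-36662) = -12334/(√(6561 + 19321) - 20114) - 10892*(-1/36662) = -12334/(√25882 - 20114) + 5446/18331 = -12334/(-20114 + √25882) + 5446/18331 = 5446/18331 - 12334/(-20114 + √25882)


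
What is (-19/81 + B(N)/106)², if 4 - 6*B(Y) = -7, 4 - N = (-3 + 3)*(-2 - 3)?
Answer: 13920361/294877584 ≈ 0.047207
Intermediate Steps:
N = 4 (N = 4 - (-3 + 3)*(-2 - 3) = 4 - 0*(-5) = 4 - 1*0 = 4 + 0 = 4)
B(Y) = 11/6 (B(Y) = ⅔ - ⅙*(-7) = ⅔ + 7/6 = 11/6)
(-19/81 + B(N)/106)² = (-19/81 + (11/6)/106)² = (-19*1/81 + (11/6)*(1/106))² = (-19/81 + 11/636)² = (-3731/17172)² = 13920361/294877584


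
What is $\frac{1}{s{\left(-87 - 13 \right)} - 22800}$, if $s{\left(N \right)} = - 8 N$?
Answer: $- \frac{1}{22000} \approx -4.5455 \cdot 10^{-5}$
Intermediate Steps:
$\frac{1}{s{\left(-87 - 13 \right)} - 22800} = \frac{1}{- 8 \left(-87 - 13\right) - 22800} = \frac{1}{\left(-8\right) \left(-100\right) - 22800} = \frac{1}{800 - 22800} = \frac{1}{-22000} = - \frac{1}{22000}$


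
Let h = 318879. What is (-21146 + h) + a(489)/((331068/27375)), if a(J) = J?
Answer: 32861085073/110356 ≈ 2.9777e+5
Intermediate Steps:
(-21146 + h) + a(489)/((331068/27375)) = (-21146 + 318879) + 489/((331068/27375)) = 297733 + 489/((331068*(1/27375))) = 297733 + 489/(110356/9125) = 297733 + 489*(9125/110356) = 297733 + 4462125/110356 = 32861085073/110356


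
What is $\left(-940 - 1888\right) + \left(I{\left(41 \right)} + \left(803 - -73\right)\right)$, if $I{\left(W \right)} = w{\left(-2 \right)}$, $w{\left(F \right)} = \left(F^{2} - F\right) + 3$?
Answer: $-1943$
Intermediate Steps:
$w{\left(F \right)} = 3 + F^{2} - F$
$I{\left(W \right)} = 9$ ($I{\left(W \right)} = 3 + \left(-2\right)^{2} - -2 = 3 + 4 + 2 = 9$)
$\left(-940 - 1888\right) + \left(I{\left(41 \right)} + \left(803 - -73\right)\right) = \left(-940 - 1888\right) + \left(9 + \left(803 - -73\right)\right) = -2828 + \left(9 + \left(803 + 73\right)\right) = -2828 + \left(9 + 876\right) = -2828 + 885 = -1943$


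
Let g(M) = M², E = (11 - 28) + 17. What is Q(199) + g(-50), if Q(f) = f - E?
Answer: 2699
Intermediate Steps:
E = 0 (E = -17 + 17 = 0)
Q(f) = f (Q(f) = f - 1*0 = f + 0 = f)
Q(199) + g(-50) = 199 + (-50)² = 199 + 2500 = 2699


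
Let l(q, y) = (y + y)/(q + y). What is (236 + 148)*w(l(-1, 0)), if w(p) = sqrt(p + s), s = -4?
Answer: 768*I ≈ 768.0*I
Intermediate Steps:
l(q, y) = 2*y/(q + y) (l(q, y) = (2*y)/(q + y) = 2*y/(q + y))
w(p) = sqrt(-4 + p) (w(p) = sqrt(p - 4) = sqrt(-4 + p))
(236 + 148)*w(l(-1, 0)) = (236 + 148)*sqrt(-4 + 2*0/(-1 + 0)) = 384*sqrt(-4 + 2*0/(-1)) = 384*sqrt(-4 + 2*0*(-1)) = 384*sqrt(-4 + 0) = 384*sqrt(-4) = 384*(2*I) = 768*I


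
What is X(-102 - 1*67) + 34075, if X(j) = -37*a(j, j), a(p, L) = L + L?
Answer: 46581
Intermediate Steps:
a(p, L) = 2*L
X(j) = -74*j
X(-102 - 1*67) + 34075 = -74*(-102 - 1*67) + 34075 = -74*(-102 - 67) + 34075 = -74*(-169) + 34075 = 12506 + 34075 = 46581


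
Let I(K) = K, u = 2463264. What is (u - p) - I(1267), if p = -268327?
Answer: 2730324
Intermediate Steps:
(u - p) - I(1267) = (2463264 - 1*(-268327)) - 1*1267 = (2463264 + 268327) - 1267 = 2731591 - 1267 = 2730324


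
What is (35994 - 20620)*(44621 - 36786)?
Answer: 120455290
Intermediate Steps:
(35994 - 20620)*(44621 - 36786) = 15374*7835 = 120455290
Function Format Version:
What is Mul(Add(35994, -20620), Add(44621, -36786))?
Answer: 120455290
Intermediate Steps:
Mul(Add(35994, -20620), Add(44621, -36786)) = Mul(15374, 7835) = 120455290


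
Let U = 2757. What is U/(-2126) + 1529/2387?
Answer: -302755/461342 ≈ -0.65625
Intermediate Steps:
U/(-2126) + 1529/2387 = 2757/(-2126) + 1529/2387 = 2757*(-1/2126) + 1529*(1/2387) = -2757/2126 + 139/217 = -302755/461342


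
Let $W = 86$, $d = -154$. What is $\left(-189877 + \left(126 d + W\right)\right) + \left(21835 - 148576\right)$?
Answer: $-335936$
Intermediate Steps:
$\left(-189877 + \left(126 d + W\right)\right) + \left(21835 - 148576\right) = \left(-189877 + \left(126 \left(-154\right) + 86\right)\right) + \left(21835 - 148576\right) = \left(-189877 + \left(-19404 + 86\right)\right) + \left(21835 - 148576\right) = \left(-189877 - 19318\right) - 126741 = -209195 - 126741 = -335936$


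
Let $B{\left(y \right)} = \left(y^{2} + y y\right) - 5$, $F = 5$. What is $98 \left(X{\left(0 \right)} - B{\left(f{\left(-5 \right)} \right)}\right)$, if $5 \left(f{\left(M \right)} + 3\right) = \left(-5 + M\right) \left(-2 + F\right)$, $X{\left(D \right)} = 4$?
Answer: $-14994$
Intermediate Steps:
$f{\left(M \right)} = -6 + \frac{3 M}{5}$ ($f{\left(M \right)} = -3 + \frac{\left(-5 + M\right) \left(-2 + 5\right)}{5} = -3 + \frac{\left(-5 + M\right) 3}{5} = -3 + \frac{-15 + 3 M}{5} = -3 + \left(-3 + \frac{3 M}{5}\right) = -6 + \frac{3 M}{5}$)
$B{\left(y \right)} = -5 + 2 y^{2}$ ($B{\left(y \right)} = \left(y^{2} + y^{2}\right) - 5 = 2 y^{2} - 5 = -5 + 2 y^{2}$)
$98 \left(X{\left(0 \right)} - B{\left(f{\left(-5 \right)} \right)}\right) = 98 \left(4 - \left(-5 + 2 \left(-6 + \frac{3}{5} \left(-5\right)\right)^{2}\right)\right) = 98 \left(4 - \left(-5 + 2 \left(-6 - 3\right)^{2}\right)\right) = 98 \left(4 - \left(-5 + 2 \left(-9\right)^{2}\right)\right) = 98 \left(4 - \left(-5 + 2 \cdot 81\right)\right) = 98 \left(4 - \left(-5 + 162\right)\right) = 98 \left(4 - 157\right) = 98 \left(-153\right) = -14994$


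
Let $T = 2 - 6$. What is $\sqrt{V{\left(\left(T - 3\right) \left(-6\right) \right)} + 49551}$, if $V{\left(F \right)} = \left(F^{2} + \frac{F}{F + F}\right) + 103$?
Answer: $\frac{\sqrt{205674}}{2} \approx 226.76$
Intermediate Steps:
$T = -4$ ($T = 2 - 6 = -4$)
$V{\left(F \right)} = \frac{207}{2} + F^{2}$ ($V{\left(F \right)} = \left(F^{2} + \frac{F}{2 F}\right) + 103 = \left(F^{2} + \frac{1}{2 F} F\right) + 103 = \left(F^{2} + \frac{1}{2}\right) + 103 = \left(\frac{1}{2} + F^{2}\right) + 103 = \frac{207}{2} + F^{2}$)
$\sqrt{V{\left(\left(T - 3\right) \left(-6\right) \right)} + 49551} = \sqrt{\left(\frac{207}{2} + \left(\left(-4 - 3\right) \left(-6\right)\right)^{2}\right) + 49551} = \sqrt{\left(\frac{207}{2} + \left(\left(-7\right) \left(-6\right)\right)^{2}\right) + 49551} = \sqrt{\left(\frac{207}{2} + 42^{2}\right) + 49551} = \sqrt{\left(\frac{207}{2} + 1764\right) + 49551} = \sqrt{\frac{3735}{2} + 49551} = \sqrt{\frac{102837}{2}} = \frac{\sqrt{205674}}{2}$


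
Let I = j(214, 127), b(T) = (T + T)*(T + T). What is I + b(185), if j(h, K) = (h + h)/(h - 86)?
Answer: 4380907/32 ≈ 1.3690e+5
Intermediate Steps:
j(h, K) = 2*h/(-86 + h) (j(h, K) = (2*h)/(-86 + h) = 2*h/(-86 + h))
b(T) = 4*T² (b(T) = (2*T)*(2*T) = 4*T²)
I = 107/32 (I = 2*214/(-86 + 214) = 2*214/128 = 2*214*(1/128) = 107/32 ≈ 3.3438)
I + b(185) = 107/32 + 4*185² = 107/32 + 4*34225 = 107/32 + 136900 = 4380907/32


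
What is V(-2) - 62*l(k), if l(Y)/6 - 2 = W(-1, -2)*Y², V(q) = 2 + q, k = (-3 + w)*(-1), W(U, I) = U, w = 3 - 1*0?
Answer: -744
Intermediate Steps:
w = 3 (w = 3 + 0 = 3)
k = 0 (k = (-3 + 3)*(-1) = 0*(-1) = 0)
l(Y) = 12 - 6*Y² (l(Y) = 12 + 6*(-Y²) = 12 - 6*Y²)
V(-2) - 62*l(k) = (2 - 2) - 62*(12 - 6*0²) = 0 - 62*(12 - 6*0) = 0 - 62*(12 + 0) = 0 - 62*12 = 0 - 744 = -744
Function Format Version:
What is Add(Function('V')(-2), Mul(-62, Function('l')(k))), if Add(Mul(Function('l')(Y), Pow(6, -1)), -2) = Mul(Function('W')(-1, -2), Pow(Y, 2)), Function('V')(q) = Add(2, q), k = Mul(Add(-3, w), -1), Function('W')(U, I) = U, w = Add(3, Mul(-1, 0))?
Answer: -744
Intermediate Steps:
w = 3 (w = Add(3, 0) = 3)
k = 0 (k = Mul(Add(-3, 3), -1) = Mul(0, -1) = 0)
Function('l')(Y) = Add(12, Mul(-6, Pow(Y, 2))) (Function('l')(Y) = Add(12, Mul(6, Mul(-1, Pow(Y, 2)))) = Add(12, Mul(-6, Pow(Y, 2))))
Add(Function('V')(-2), Mul(-62, Function('l')(k))) = Add(Add(2, -2), Mul(-62, Add(12, Mul(-6, Pow(0, 2))))) = Add(0, Mul(-62, Add(12, Mul(-6, 0)))) = Add(0, Mul(-62, Add(12, 0))) = Add(0, Mul(-62, 12)) = Add(0, -744) = -744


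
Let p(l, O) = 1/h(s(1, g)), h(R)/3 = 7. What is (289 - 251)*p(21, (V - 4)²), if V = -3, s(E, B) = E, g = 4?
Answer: 38/21 ≈ 1.8095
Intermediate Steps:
h(R) = 21 (h(R) = 3*7 = 21)
p(l, O) = 1/21
(289 - 251)*p(21, (V - 4)²) = (289 - 251)*(1/21) = 38*(1/21) = 38/21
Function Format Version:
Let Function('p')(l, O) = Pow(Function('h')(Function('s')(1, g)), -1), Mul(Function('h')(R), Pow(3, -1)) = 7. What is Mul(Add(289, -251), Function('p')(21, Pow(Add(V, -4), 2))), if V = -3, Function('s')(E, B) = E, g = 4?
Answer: Rational(38, 21) ≈ 1.8095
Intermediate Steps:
Function('h')(R) = 21 (Function('h')(R) = Mul(3, 7) = 21)
Function('p')(l, O) = Rational(1, 21) (Function('p')(l, O) = Pow(21, -1) = Rational(1, 21))
Mul(Add(289, -251), Function('p')(21, Pow(Add(V, -4), 2))) = Mul(Add(289, -251), Rational(1, 21)) = Mul(38, Rational(1, 21)) = Rational(38, 21)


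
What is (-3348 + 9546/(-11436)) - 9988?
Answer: -25420007/1906 ≈ -13337.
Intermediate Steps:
(-3348 + 9546/(-11436)) - 9988 = (-3348 + 9546*(-1/11436)) - 9988 = (-3348 - 1591/1906) - 9988 = -6382879/1906 - 9988 = -25420007/1906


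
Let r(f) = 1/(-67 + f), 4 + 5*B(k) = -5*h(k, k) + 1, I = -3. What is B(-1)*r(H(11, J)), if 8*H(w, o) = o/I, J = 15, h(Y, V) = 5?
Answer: 224/2705 ≈ 0.082810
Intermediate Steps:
B(k) = -28/5 (B(k) = -⅘ + (-5*5 + 1)/5 = -⅘ + (-25 + 1)/5 = -⅘ + (⅕)*(-24) = -⅘ - 24/5 = -28/5)
H(w, o) = -o/24 (H(w, o) = (o/(-3))/8 = (o*(-⅓))/8 = (-o/3)/8 = -o/24)
B(-1)*r(H(11, J)) = -28/(5*(-67 - 1/24*15)) = -28/(5*(-67 - 5/8)) = -28/(5*(-541/8)) = -28/5*(-8/541) = 224/2705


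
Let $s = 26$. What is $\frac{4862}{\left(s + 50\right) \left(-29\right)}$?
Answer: $- \frac{2431}{1102} \approx -2.206$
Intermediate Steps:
$\frac{4862}{\left(s + 50\right) \left(-29\right)} = \frac{4862}{\left(26 + 50\right) \left(-29\right)} = \frac{4862}{76 \left(-29\right)} = \frac{4862}{-2204} = 4862 \left(- \frac{1}{2204}\right) = - \frac{2431}{1102}$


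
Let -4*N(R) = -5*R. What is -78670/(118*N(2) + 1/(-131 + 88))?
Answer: -1691405/6342 ≈ -266.70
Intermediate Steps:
N(R) = 5*R/4 (N(R) = -(-5)*R/4 = 5*R/4)
-78670/(118*N(2) + 1/(-131 + 88)) = -78670/(118*((5/4)*2) + 1/(-131 + 88)) = -78670/(118*(5/2) + 1/(-43)) = -78670/(295 - 1/43) = -78670/12684/43 = -78670*43/12684 = -1691405/6342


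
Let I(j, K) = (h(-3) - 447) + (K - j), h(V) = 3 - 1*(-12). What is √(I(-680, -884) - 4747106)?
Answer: I*√4747742 ≈ 2178.9*I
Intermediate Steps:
h(V) = 15 (h(V) = 3 + 12 = 15)
I(j, K) = -432 + K - j (I(j, K) = (15 - 447) + (K - j) = -432 + (K - j) = -432 + K - j)
√(I(-680, -884) - 4747106) = √((-432 - 884 - 1*(-680)) - 4747106) = √((-432 - 884 + 680) - 4747106) = √(-636 - 4747106) = √(-4747742) = I*√4747742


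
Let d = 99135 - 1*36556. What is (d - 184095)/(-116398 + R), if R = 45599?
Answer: 121516/70799 ≈ 1.7164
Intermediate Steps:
d = 62579 (d = 99135 - 36556 = 62579)
(d - 184095)/(-116398 + R) = (62579 - 184095)/(-116398 + 45599) = -121516/(-70799) = -121516*(-1/70799) = 121516/70799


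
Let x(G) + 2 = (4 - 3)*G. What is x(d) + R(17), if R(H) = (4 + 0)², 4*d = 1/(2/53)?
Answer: 165/8 ≈ 20.625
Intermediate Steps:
d = 53/8 (d = 1/(4*((2/53))) = 1/(4*((2*(1/53)))) = 1/(4*(2/53)) = (¼)*(53/2) = 53/8 ≈ 6.6250)
R(H) = 16 (R(H) = 4² = 16)
x(G) = -2 + G (x(G) = -2 + (4 - 3)*G = -2 + 1*G = -2 + G)
x(d) + R(17) = (-2 + 53/8) + 16 = 37/8 + 16 = 165/8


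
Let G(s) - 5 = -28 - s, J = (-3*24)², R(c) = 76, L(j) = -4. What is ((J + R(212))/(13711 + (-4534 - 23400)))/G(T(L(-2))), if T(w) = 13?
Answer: 1315/128007 ≈ 0.010273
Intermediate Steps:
J = 5184 (J = (-1*72)² = (-72)² = 5184)
G(s) = -23 - s (G(s) = 5 + (-28 - s) = -23 - s)
((J + R(212))/(13711 + (-4534 - 23400)))/G(T(L(-2))) = ((5184 + 76)/(13711 + (-4534 - 23400)))/(-23 - 1*13) = (5260/(13711 - 27934))/(-23 - 13) = (5260/(-14223))/(-36) = (5260*(-1/14223))*(-1/36) = -5260/14223*(-1/36) = 1315/128007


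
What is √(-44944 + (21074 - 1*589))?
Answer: I*√24459 ≈ 156.39*I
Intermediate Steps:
√(-44944 + (21074 - 1*589)) = √(-44944 + (21074 - 589)) = √(-44944 + 20485) = √(-24459) = I*√24459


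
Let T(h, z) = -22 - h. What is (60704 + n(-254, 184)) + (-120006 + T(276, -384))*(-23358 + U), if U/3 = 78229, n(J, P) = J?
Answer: -25423663566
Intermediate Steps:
U = 234687 (U = 3*78229 = 234687)
(60704 + n(-254, 184)) + (-120006 + T(276, -384))*(-23358 + U) = (60704 - 254) + (-120006 + (-22 - 1*276))*(-23358 + 234687) = 60450 + (-120006 + (-22 - 276))*211329 = 60450 + (-120006 - 298)*211329 = 60450 - 120304*211329 = 60450 - 25423724016 = -25423663566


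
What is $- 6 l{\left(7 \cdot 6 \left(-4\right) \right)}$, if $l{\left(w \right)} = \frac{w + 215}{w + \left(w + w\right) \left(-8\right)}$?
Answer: $- \frac{47}{420} \approx -0.1119$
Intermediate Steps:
$l{\left(w \right)} = - \frac{215 + w}{15 w}$ ($l{\left(w \right)} = \frac{215 + w}{w + 2 w \left(-8\right)} = \frac{215 + w}{w - 16 w} = \frac{215 + w}{\left(-15\right) w} = \left(215 + w\right) \left(- \frac{1}{15 w}\right) = - \frac{215 + w}{15 w}$)
$- 6 l{\left(7 \cdot 6 \left(-4\right) \right)} = - 6 \frac{-215 - 7 \cdot 6 \left(-4\right)}{15 \cdot 7 \cdot 6 \left(-4\right)} = - 6 \frac{-215 - 42 \left(-4\right)}{15 \cdot 42 \left(-4\right)} = - 6 \frac{-215 - -168}{15 \left(-168\right)} = - 6 \cdot \frac{1}{15} \left(- \frac{1}{168}\right) \left(-215 + 168\right) = - 6 \cdot \frac{1}{15} \left(- \frac{1}{168}\right) \left(-47\right) = \left(-6\right) \frac{47}{2520} = - \frac{47}{420}$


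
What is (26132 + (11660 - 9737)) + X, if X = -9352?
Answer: 18703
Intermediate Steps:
(26132 + (11660 - 9737)) + X = (26132 + (11660 - 9737)) - 9352 = (26132 + 1923) - 9352 = 28055 - 9352 = 18703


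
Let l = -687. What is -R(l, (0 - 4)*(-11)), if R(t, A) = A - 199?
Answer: 155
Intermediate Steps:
R(t, A) = -199 + A
-R(l, (0 - 4)*(-11)) = -(-199 + (0 - 4)*(-11)) = -(-199 - 4*(-11)) = -(-199 + 44) = -1*(-155) = 155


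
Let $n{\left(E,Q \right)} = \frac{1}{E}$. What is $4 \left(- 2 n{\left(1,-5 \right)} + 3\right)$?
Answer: $4$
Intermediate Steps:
$4 \left(- 2 n{\left(1,-5 \right)} + 3\right) = 4 \left(- \frac{2}{1} + 3\right) = 4 \left(\left(-2\right) 1 + 3\right) = 4 \left(-2 + 3\right) = 4 \cdot 1 = 4$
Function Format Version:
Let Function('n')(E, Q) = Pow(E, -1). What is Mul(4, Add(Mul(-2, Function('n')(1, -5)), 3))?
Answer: 4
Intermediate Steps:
Mul(4, Add(Mul(-2, Function('n')(1, -5)), 3)) = Mul(4, Add(Mul(-2, Pow(1, -1)), 3)) = Mul(4, Add(Mul(-2, 1), 3)) = Mul(4, Add(-2, 3)) = Mul(4, 1) = 4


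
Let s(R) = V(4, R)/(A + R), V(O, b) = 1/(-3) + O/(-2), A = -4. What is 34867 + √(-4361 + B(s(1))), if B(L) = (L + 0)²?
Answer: 34867 + 14*I*√1802/9 ≈ 34867.0 + 66.033*I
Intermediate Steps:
V(O, b) = -⅓ - O/2 (V(O, b) = 1*(-⅓) + O*(-½) = -⅓ - O/2)
s(R) = -7/(3*(-4 + R)) (s(R) = (-⅓ - ½*4)/(-4 + R) = (-⅓ - 2)/(-4 + R) = -7/(3*(-4 + R)))
B(L) = L²
34867 + √(-4361 + B(s(1))) = 34867 + √(-4361 + (-7/(-12 + 3*1))²) = 34867 + √(-4361 + (-7/(-12 + 3))²) = 34867 + √(-4361 + (-7/(-9))²) = 34867 + √(-4361 + (-7*(-⅑))²) = 34867 + √(-4361 + (7/9)²) = 34867 + √(-4361 + 49/81) = 34867 + √(-353192/81) = 34867 + 14*I*√1802/9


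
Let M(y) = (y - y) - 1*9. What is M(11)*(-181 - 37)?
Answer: 1962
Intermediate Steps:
M(y) = -9 (M(y) = 0 - 9 = -9)
M(11)*(-181 - 37) = -9*(-181 - 37) = -9*(-218) = 1962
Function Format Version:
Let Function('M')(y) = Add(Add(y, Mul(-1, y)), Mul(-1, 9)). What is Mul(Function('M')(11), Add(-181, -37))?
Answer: 1962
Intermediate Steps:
Function('M')(y) = -9 (Function('M')(y) = Add(0, -9) = -9)
Mul(Function('M')(11), Add(-181, -37)) = Mul(-9, Add(-181, -37)) = Mul(-9, -218) = 1962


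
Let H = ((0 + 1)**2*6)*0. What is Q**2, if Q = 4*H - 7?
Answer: 49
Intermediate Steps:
H = 0 (H = (1**2*6)*0 = (1*6)*0 = 6*0 = 0)
Q = -7 (Q = 4*0 - 7 = 0 - 7 = -7)
Q**2 = (-7)**2 = 49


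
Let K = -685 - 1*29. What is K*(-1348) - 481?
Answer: 961991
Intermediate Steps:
K = -714 (K = -685 - 29 = -714)
K*(-1348) - 481 = -714*(-1348) - 481 = 962472 - 481 = 961991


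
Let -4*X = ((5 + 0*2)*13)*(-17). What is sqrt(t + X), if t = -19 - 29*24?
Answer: 3*I*sqrt(195)/2 ≈ 20.946*I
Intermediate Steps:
t = -715 (t = -19 - 696 = -715)
X = 1105/4 (X = -(5 + 0*2)*13*(-17)/4 = -(5 + 0)*13*(-17)/4 = -5*13*(-17)/4 = -65*(-17)/4 = -1/4*(-1105) = 1105/4 ≈ 276.25)
sqrt(t + X) = sqrt(-715 + 1105/4) = sqrt(-1755/4) = 3*I*sqrt(195)/2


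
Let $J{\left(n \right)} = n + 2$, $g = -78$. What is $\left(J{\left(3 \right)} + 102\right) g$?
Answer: $-8346$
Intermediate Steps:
$J{\left(n \right)} = 2 + n$
$\left(J{\left(3 \right)} + 102\right) g = \left(\left(2 + 3\right) + 102\right) \left(-78\right) = \left(5 + 102\right) \left(-78\right) = 107 \left(-78\right) = -8346$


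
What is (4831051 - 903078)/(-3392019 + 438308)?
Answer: -3927973/2953711 ≈ -1.3298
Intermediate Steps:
(4831051 - 903078)/(-3392019 + 438308) = 3927973/(-2953711) = 3927973*(-1/2953711) = -3927973/2953711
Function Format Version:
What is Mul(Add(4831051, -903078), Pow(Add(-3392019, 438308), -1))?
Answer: Rational(-3927973, 2953711) ≈ -1.3298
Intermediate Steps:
Mul(Add(4831051, -903078), Pow(Add(-3392019, 438308), -1)) = Mul(3927973, Pow(-2953711, -1)) = Mul(3927973, Rational(-1, 2953711)) = Rational(-3927973, 2953711)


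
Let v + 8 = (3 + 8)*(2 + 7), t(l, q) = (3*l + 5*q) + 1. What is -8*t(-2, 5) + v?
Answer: -69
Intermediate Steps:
t(l, q) = 1 + 3*l + 5*q
v = 91 (v = -8 + (3 + 8)*(2 + 7) = -8 + 11*9 = -8 + 99 = 91)
-8*t(-2, 5) + v = -8*(1 + 3*(-2) + 5*5) + 91 = -8*(1 - 6 + 25) + 91 = -8*20 + 91 = -160 + 91 = -69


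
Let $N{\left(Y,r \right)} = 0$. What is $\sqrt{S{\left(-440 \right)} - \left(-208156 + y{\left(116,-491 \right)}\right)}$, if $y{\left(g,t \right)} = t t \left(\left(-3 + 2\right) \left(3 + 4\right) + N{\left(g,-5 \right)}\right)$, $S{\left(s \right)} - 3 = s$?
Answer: $\sqrt{1895286} \approx 1376.7$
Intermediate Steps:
$S{\left(s \right)} = 3 + s$
$y{\left(g,t \right)} = - 7 t^{2}$ ($y{\left(g,t \right)} = t t \left(\left(-3 + 2\right) \left(3 + 4\right) + 0\right) = t^{2} \left(\left(-1\right) 7 + 0\right) = t^{2} \left(-7 + 0\right) = t^{2} \left(-7\right) = - 7 t^{2}$)
$\sqrt{S{\left(-440 \right)} - \left(-208156 + y{\left(116,-491 \right)}\right)} = \sqrt{\left(3 - 440\right) - \left(-208156 - 7 \left(-491\right)^{2}\right)} = \sqrt{-437 - \left(-208156 - 1687567\right)} = \sqrt{-437 + \left(208156 - -1687567\right)} = \sqrt{-437 + \left(208156 + 1687567\right)} = \sqrt{-437 + 1895723} = \sqrt{1895286}$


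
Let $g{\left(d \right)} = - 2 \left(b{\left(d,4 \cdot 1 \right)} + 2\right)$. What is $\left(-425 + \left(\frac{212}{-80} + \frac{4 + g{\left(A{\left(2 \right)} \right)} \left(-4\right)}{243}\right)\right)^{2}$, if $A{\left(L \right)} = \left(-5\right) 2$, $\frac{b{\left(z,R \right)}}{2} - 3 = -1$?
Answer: $\frac{4315337320921}{23619600} \approx 1.827 \cdot 10^{5}$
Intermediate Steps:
$b{\left(z,R \right)} = 4$ ($b{\left(z,R \right)} = 6 + 2 \left(-1\right) = 6 - 2 = 4$)
$A{\left(L \right)} = -10$
$g{\left(d \right)} = -12$ ($g{\left(d \right)} = - 2 \left(4 + 2\right) = \left(-2\right) 6 = -12$)
$\left(-425 + \left(\frac{212}{-80} + \frac{4 + g{\left(A{\left(2 \right)} \right)} \left(-4\right)}{243}\right)\right)^{2} = \left(-425 + \left(\frac{212}{-80} + \frac{4 - -48}{243}\right)\right)^{2} = \left(-425 + \left(212 \left(- \frac{1}{80}\right) + \left(4 + 48\right) \frac{1}{243}\right)\right)^{2} = \left(-425 + \left(- \frac{53}{20} + 52 \cdot \frac{1}{243}\right)\right)^{2} = \left(-425 + \left(- \frac{53}{20} + \frac{52}{243}\right)\right)^{2} = \left(-425 - \frac{11839}{4860}\right)^{2} = \left(- \frac{2077339}{4860}\right)^{2} = \frac{4315337320921}{23619600}$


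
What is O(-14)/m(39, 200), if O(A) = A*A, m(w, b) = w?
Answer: 196/39 ≈ 5.0256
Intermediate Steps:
O(A) = A²
O(-14)/m(39, 200) = (-14)²/39 = 196*(1/39) = 196/39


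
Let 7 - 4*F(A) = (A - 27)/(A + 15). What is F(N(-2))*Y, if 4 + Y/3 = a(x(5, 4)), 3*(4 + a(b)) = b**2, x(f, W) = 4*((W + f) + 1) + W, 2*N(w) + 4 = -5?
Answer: 4780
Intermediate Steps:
N(w) = -9/2 (N(w) = -2 + (1/2)*(-5) = -2 - 5/2 = -9/2)
x(f, W) = 4 + 4*f + 5*W (x(f, W) = 4*(1 + W + f) + W = (4 + 4*W + 4*f) + W = 4 + 4*f + 5*W)
F(A) = 7/4 - (-27 + A)/(4*(15 + A)) (F(A) = 7/4 - (A - 27)/(4*(A + 15)) = 7/4 - (-27 + A)/(4*(15 + A)))
a(b) = -4 + b**2/3
Y = 1912 (Y = -12 + 3*(-4 + (4 + 4*5 + 5*4)**2/3) = -12 + 3*(-4 + (4 + 20 + 20)**2/3) = -12 + 3*(-4 + (1/3)*44**2) = -12 + 3*(-4 + (1/3)*1936) = -12 + 3*(-4 + 1936/3) = -12 + 3*(1924/3) = -12 + 1924 = 1912)
F(N(-2))*Y = (3*(22 - 9/2)/(2*(15 - 9/2)))*1912 = ((3/2)*(35/2)/(21/2))*1912 = ((3/2)*(2/21)*(35/2))*1912 = (5/2)*1912 = 4780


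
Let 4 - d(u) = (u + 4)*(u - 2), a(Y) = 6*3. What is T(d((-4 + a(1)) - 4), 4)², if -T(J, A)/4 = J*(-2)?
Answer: 746496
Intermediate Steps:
a(Y) = 18
d(u) = 4 - (-2 + u)*(4 + u) (d(u) = 4 - (u + 4)*(u - 2) = 4 - (4 + u)*(-2 + u) = 4 - (-2 + u)*(4 + u))
T(J, A) = 8*J (T(J, A) = -4*J*(-2) = -(-8)*J = 8*J)
T(d((-4 + a(1)) - 4), 4)² = (8*(12 - ((-4 + 18) - 4)² - 2*((-4 + 18) - 4)))² = (8*(12 - (14 - 4)² - 2*(14 - 4)))² = (8*(12 - 1*10² - 2*10))² = (8*(12 - 1*100 - 20))² = (8*(12 - 100 - 20))² = (8*(-108))² = (-864)² = 746496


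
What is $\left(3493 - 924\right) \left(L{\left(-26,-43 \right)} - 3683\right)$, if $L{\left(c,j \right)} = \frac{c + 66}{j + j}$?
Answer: $- \frac{406901341}{43} \approx -9.4628 \cdot 10^{6}$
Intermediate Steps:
$L{\left(c,j \right)} = \frac{66 + c}{2 j}$
$\left(3493 - 924\right) \left(L{\left(-26,-43 \right)} - 3683\right) = \left(3493 - 924\right) \left(\frac{66 - 26}{2 \left(-43\right)} - 3683\right) = 2569 \left(\frac{1}{2} \left(- \frac{1}{43}\right) 40 - 3683\right) = 2569 \left(- \frac{20}{43} - 3683\right) = 2569 \left(- \frac{158389}{43}\right) = - \frac{406901341}{43}$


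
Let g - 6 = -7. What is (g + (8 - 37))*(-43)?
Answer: 1290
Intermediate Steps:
g = -1 (g = 6 - 7 = -1)
(g + (8 - 37))*(-43) = (-1 + (8 - 37))*(-43) = (-1 - 29)*(-43) = -30*(-43) = 1290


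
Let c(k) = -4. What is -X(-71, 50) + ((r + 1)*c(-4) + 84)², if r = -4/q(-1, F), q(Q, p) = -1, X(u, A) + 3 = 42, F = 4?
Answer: 4057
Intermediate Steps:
X(u, A) = 39 (X(u, A) = -3 + 42 = 39)
r = 4 (r = -4/(-1) = -4*(-1) = 4)
-X(-71, 50) + ((r + 1)*c(-4) + 84)² = -1*39 + ((4 + 1)*(-4) + 84)² = -39 + (5*(-4) + 84)² = -39 + (-20 + 84)² = -39 + 64² = -39 + 4096 = 4057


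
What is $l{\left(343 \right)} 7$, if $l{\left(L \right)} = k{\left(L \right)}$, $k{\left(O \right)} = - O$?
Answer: $-2401$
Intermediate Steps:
$l{\left(L \right)} = - L$
$l{\left(343 \right)} 7 = \left(-1\right) 343 \cdot 7 = \left(-343\right) 7 = -2401$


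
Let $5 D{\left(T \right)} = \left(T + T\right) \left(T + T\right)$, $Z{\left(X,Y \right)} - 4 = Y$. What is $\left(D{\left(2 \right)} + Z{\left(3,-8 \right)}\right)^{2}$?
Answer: $\frac{16}{25} \approx 0.64$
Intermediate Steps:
$Z{\left(X,Y \right)} = 4 + Y$
$D{\left(T \right)} = \frac{4 T^{2}}{5}$ ($D{\left(T \right)} = \frac{\left(T + T\right) \left(T + T\right)}{5} = \frac{2 T 2 T}{5} = \frac{4 T^{2}}{5}$)
$\left(D{\left(2 \right)} + Z{\left(3,-8 \right)}\right)^{2} = \left(\frac{4 \cdot 2^{2}}{5} + \left(4 - 8\right)\right)^{2} = \left(\frac{4}{5} \cdot 4 - 4\right)^{2} = \left(\frac{16}{5} - 4\right)^{2} = \left(- \frac{4}{5}\right)^{2} = \frac{16}{25}$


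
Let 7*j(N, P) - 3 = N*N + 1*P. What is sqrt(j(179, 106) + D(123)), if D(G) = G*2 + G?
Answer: sqrt(243131)/7 ≈ 70.440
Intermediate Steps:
j(N, P) = 3/7 + P/7 + N**2/7 (j(N, P) = 3/7 + (N*N + 1*P)/7 = 3/7 + (N**2 + P)/7 = 3/7 + (P + N**2)/7 = 3/7 + (P/7 + N**2/7) = 3/7 + P/7 + N**2/7)
D(G) = 3*G (D(G) = 2*G + G = 3*G)
sqrt(j(179, 106) + D(123)) = sqrt((3/7 + (1/7)*106 + (1/7)*179**2) + 3*123) = sqrt((3/7 + 106/7 + (1/7)*32041) + 369) = sqrt((3/7 + 106/7 + 32041/7) + 369) = sqrt(32150/7 + 369) = sqrt(34733/7) = sqrt(243131)/7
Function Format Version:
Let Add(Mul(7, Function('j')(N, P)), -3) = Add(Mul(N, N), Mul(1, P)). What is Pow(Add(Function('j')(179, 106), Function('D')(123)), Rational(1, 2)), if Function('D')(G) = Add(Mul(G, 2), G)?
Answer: Mul(Rational(1, 7), Pow(243131, Rational(1, 2))) ≈ 70.440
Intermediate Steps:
Function('j')(N, P) = Add(Rational(3, 7), Mul(Rational(1, 7), P), Mul(Rational(1, 7), Pow(N, 2))) (Function('j')(N, P) = Add(Rational(3, 7), Mul(Rational(1, 7), Add(Mul(N, N), Mul(1, P)))) = Add(Rational(3, 7), Mul(Rational(1, 7), Add(Pow(N, 2), P))) = Add(Rational(3, 7), Mul(Rational(1, 7), Add(P, Pow(N, 2)))) = Add(Rational(3, 7), Add(Mul(Rational(1, 7), P), Mul(Rational(1, 7), Pow(N, 2)))) = Add(Rational(3, 7), Mul(Rational(1, 7), P), Mul(Rational(1, 7), Pow(N, 2))))
Function('D')(G) = Mul(3, G) (Function('D')(G) = Add(Mul(2, G), G) = Mul(3, G))
Pow(Add(Function('j')(179, 106), Function('D')(123)), Rational(1, 2)) = Pow(Add(Add(Rational(3, 7), Mul(Rational(1, 7), 106), Mul(Rational(1, 7), Pow(179, 2))), Mul(3, 123)), Rational(1, 2)) = Pow(Add(Add(Rational(3, 7), Rational(106, 7), Mul(Rational(1, 7), 32041)), 369), Rational(1, 2)) = Pow(Add(Add(Rational(3, 7), Rational(106, 7), Rational(32041, 7)), 369), Rational(1, 2)) = Pow(Add(Rational(32150, 7), 369), Rational(1, 2)) = Pow(Rational(34733, 7), Rational(1, 2)) = Mul(Rational(1, 7), Pow(243131, Rational(1, 2)))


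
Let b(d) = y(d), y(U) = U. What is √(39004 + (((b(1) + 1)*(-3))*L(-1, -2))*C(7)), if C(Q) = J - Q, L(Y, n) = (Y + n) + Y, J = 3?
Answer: 2*√9727 ≈ 197.25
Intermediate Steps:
b(d) = d
L(Y, n) = n + 2*Y
C(Q) = 3 - Q
√(39004 + (((b(1) + 1)*(-3))*L(-1, -2))*C(7)) = √(39004 + (((1 + 1)*(-3))*(-2 + 2*(-1)))*(3 - 1*7)) = √(39004 + ((2*(-3))*(-2 - 2))*(3 - 7)) = √(39004 - 6*(-4)*(-4)) = √(39004 + 24*(-4)) = √(39004 - 96) = √38908 = 2*√9727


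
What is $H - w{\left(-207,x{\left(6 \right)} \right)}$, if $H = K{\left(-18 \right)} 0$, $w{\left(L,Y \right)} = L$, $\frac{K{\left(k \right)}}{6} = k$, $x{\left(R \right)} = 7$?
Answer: $207$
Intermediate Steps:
$K{\left(k \right)} = 6 k$
$H = 0$ ($H = 6 \left(-18\right) 0 = \left(-108\right) 0 = 0$)
$H - w{\left(-207,x{\left(6 \right)} \right)} = 0 - -207 = 0 + 207 = 207$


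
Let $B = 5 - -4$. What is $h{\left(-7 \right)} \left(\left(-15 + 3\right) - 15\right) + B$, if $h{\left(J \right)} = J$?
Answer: $198$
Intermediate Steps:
$B = 9$ ($B = 5 + 4 = 9$)
$h{\left(-7 \right)} \left(\left(-15 + 3\right) - 15\right) + B = - 7 \left(\left(-15 + 3\right) - 15\right) + 9 = - 7 \left(-12 - 15\right) + 9 = \left(-7\right) \left(-27\right) + 9 = 189 + 9 = 198$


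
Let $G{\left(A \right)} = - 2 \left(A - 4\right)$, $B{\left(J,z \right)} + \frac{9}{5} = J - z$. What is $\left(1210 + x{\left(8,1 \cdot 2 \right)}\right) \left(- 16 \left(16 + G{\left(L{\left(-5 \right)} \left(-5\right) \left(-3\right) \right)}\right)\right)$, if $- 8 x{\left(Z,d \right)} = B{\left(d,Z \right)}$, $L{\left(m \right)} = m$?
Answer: $- \frac{16856772}{5} \approx -3.3714 \cdot 10^{6}$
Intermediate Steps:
$B{\left(J,z \right)} = - \frac{9}{5} + J - z$ ($B{\left(J,z \right)} = - \frac{9}{5} + \left(J - z\right) = - \frac{9}{5} + J - z$)
$G{\left(A \right)} = 8 - 2 A$ ($G{\left(A \right)} = - 2 \left(-4 + A\right) = 8 - 2 A$)
$x{\left(Z,d \right)} = \frac{9}{40} - \frac{d}{8} + \frac{Z}{8}$ ($x{\left(Z,d \right)} = - \frac{- \frac{9}{5} + d - Z}{8} = \frac{9}{40} - \frac{d}{8} + \frac{Z}{8}$)
$\left(1210 + x{\left(8,1 \cdot 2 \right)}\right) \left(- 16 \left(16 + G{\left(L{\left(-5 \right)} \left(-5\right) \left(-3\right) \right)}\right)\right) = \left(1210 + \left(\frac{9}{40} - \frac{1 \cdot 2}{8} + \frac{1}{8} \cdot 8\right)\right) \left(- 16 \left(16 - \left(-8 + 2 \left(-5\right) \left(-5\right) \left(-3\right)\right)\right)\right) = \left(1210 + \left(\frac{9}{40} - \frac{1}{4} + 1\right)\right) \left(- 16 \left(16 - \left(-8 + 2 \cdot 25 \left(-3\right)\right)\right)\right) = \left(1210 + \left(\frac{9}{40} - \frac{1}{4} + 1\right)\right) \left(- 16 \left(16 + \left(8 - -150\right)\right)\right) = \left(1210 + \frac{39}{40}\right) \left(- 16 \left(16 + \left(8 + 150\right)\right)\right) = \frac{48439 \left(- 16 \left(16 + 158\right)\right)}{40} = \frac{48439 \left(\left(-16\right) 174\right)}{40} = \frac{48439}{40} \left(-2784\right) = - \frac{16856772}{5}$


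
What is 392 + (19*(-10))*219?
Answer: -41218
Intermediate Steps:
392 + (19*(-10))*219 = 392 - 190*219 = 392 - 41610 = -41218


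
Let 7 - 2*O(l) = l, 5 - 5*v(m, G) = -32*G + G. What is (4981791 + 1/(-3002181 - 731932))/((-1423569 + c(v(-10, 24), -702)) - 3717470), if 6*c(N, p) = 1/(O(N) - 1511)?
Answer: -883101228503126304/911330454604727669 ≈ -0.96902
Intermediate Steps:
v(m, G) = 1 + 31*G/5 (v(m, G) = 1 - (-32*G + G)/5 = 1 - (-31)*G/5 = 1 + 31*G/5)
O(l) = 7/2 - l/2
c(N, p) = 1/(6*(-3015/2 - N/2)) (c(N, p) = 1/(6*((7/2 - N/2) - 1511)) = 1/(6*(-3015/2 - N/2)))
(4981791 + 1/(-3002181 - 731932))/((-1423569 + c(v(-10, 24), -702)) - 3717470) = (4981791 + 1/(-3002181 - 731932))/((-1423569 - 1/(9045 + 3*(1 + (31/5)*24))) - 3717470) = (4981791 + 1/(-3734113))/((-1423569 - 1/(9045 + 3*(1 + 744/5))) - 3717470) = (4981791 - 1/3734113)/((-1423569 - 1/(9045 + 3*(749/5))) - 3717470) = 18602570536382/(3734113*((-1423569 - 1/(9045 + 2247/5)) - 3717470)) = 18602570536382/(3734113*((-1423569 - 1/47472/5) - 3717470)) = 18602570536382/(3734113*((-1423569 - 1*5/47472) - 3717470)) = 18602570536382/(3734113*((-1423569 - 5/47472) - 3717470)) = 18602570536382/(3734113*(-67579667573/47472 - 3717470)) = 18602570536382/(3734113*(-244055403413/47472)) = (18602570536382/3734113)*(-47472/244055403413) = -883101228503126304/911330454604727669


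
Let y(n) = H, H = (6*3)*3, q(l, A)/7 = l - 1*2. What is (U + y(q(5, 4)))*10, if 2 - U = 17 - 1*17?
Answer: 560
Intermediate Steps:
q(l, A) = -14 + 7*l (q(l, A) = 7*(l - 1*2) = 7*(l - 2) = 7*(-2 + l) = -14 + 7*l)
U = 2 (U = 2 - (17 - 1*17) = 2 - (17 - 17) = 2 - 1*0 = 2 + 0 = 2)
H = 54 (H = 18*3 = 54)
y(n) = 54
(U + y(q(5, 4)))*10 = (2 + 54)*10 = 56*10 = 560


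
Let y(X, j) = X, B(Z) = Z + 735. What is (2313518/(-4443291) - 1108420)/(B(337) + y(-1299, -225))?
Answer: 4925034923738/1008627057 ≈ 4882.9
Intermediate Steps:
B(Z) = 735 + Z
(2313518/(-4443291) - 1108420)/(B(337) + y(-1299, -225)) = (2313518/(-4443291) - 1108420)/((735 + 337) - 1299) = (2313518*(-1/4443291) - 1108420)/(1072 - 1299) = (-2313518/4443291 - 1108420)/(-227) = -4925034923738/4443291*(-1/227) = 4925034923738/1008627057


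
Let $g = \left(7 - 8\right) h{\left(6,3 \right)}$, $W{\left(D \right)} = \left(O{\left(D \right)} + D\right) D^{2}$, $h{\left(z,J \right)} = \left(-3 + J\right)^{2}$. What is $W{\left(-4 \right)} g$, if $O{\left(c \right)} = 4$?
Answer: $0$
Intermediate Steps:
$W{\left(D \right)} = D^{2} \left(4 + D\right)$ ($W{\left(D \right)} = \left(4 + D\right) D^{2} = D^{2} \left(4 + D\right)$)
$g = 0$ ($g = \left(7 - 8\right) \left(-3 + 3\right)^{2} = - 0^{2} = \left(-1\right) 0 = 0$)
$W{\left(-4 \right)} g = \left(-4\right)^{2} \left(4 - 4\right) 0 = 16 \cdot 0 \cdot 0 = 0 \cdot 0 = 0$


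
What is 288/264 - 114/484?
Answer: 207/242 ≈ 0.85537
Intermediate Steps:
288/264 - 114/484 = 288*(1/264) - 114*1/484 = 12/11 - 57/242 = 207/242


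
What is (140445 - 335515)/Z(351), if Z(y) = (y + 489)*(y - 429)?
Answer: 19507/6552 ≈ 2.9773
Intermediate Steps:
Z(y) = (-429 + y)*(489 + y) (Z(y) = (489 + y)*(-429 + y) = (-429 + y)*(489 + y))
(140445 - 335515)/Z(351) = (140445 - 335515)/(-209781 + 351² + 60*351) = -195070/(-209781 + 123201 + 21060) = -195070/(-65520) = -195070*(-1/65520) = 19507/6552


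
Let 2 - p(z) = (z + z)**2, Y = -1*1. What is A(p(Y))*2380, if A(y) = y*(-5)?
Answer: 23800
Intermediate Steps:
Y = -1
p(z) = 2 - 4*z**2 (p(z) = 2 - (z + z)**2 = 2 - (2*z)**2 = 2 - 4*z**2)
A(y) = -5*y
A(p(Y))*2380 = -5*(2 - 4*(-1)**2)*2380 = -5*(2 - 4*1)*2380 = -5*(2 - 4)*2380 = -5*(-2)*2380 = 10*2380 = 23800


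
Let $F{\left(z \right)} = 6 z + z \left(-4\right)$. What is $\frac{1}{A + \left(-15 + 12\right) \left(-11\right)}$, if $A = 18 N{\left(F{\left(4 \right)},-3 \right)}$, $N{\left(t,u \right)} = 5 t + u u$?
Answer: $\frac{1}{915} \approx 0.0010929$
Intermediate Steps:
$F{\left(z \right)} = 2 z$ ($F{\left(z \right)} = 6 z - 4 z = 2 z$)
$N{\left(t,u \right)} = u^{2} + 5 t$ ($N{\left(t,u \right)} = 5 t + u^{2} = u^{2} + 5 t$)
$A = 882$ ($A = 18 \left(\left(-3\right)^{2} + 5 \cdot 2 \cdot 4\right) = 18 \left(9 + 5 \cdot 8\right) = 18 \left(9 + 40\right) = 18 \cdot 49 = 882$)
$\frac{1}{A + \left(-15 + 12\right) \left(-11\right)} = \frac{1}{882 + \left(-15 + 12\right) \left(-11\right)} = \frac{1}{882 - -33} = \frac{1}{882 + 33} = \frac{1}{915}$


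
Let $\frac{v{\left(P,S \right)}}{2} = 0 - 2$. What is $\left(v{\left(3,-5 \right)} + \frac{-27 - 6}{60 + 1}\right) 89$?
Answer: $- \frac{24653}{61} \approx -404.15$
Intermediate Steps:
$v{\left(P,S \right)} = -4$ ($v{\left(P,S \right)} = 2 \left(0 - 2\right) = 2 \left(-2\right) = -4$)
$\left(v{\left(3,-5 \right)} + \frac{-27 - 6}{60 + 1}\right) 89 = \left(-4 + \frac{-27 - 6}{60 + 1}\right) 89 = \left(-4 - \frac{33}{61}\right) 89 = \left(- \frac{277}{61}\right) 89 = - \frac{24653}{61}$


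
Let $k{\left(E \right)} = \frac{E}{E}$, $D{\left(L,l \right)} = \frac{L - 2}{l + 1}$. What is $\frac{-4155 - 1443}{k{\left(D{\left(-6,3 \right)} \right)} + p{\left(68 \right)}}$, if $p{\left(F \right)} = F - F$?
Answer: $-5598$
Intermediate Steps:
$D{\left(L,l \right)} = \frac{-2 + L}{1 + l}$
$p{\left(F \right)} = 0$
$k{\left(E \right)} = 1$
$\frac{-4155 - 1443}{k{\left(D{\left(-6,3 \right)} \right)} + p{\left(68 \right)}} = \frac{-4155 - 1443}{1 + 0} = - \frac{5598}{1} = \left(-5598\right) 1 = -5598$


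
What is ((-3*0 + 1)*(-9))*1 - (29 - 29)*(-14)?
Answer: -9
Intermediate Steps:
((-3*0 + 1)*(-9))*1 - (29 - 29)*(-14) = ((0 + 1)*(-9))*1 - 0*(-14) = (1*(-9))*1 - 1*0 = -9*1 + 0 = -9 + 0 = -9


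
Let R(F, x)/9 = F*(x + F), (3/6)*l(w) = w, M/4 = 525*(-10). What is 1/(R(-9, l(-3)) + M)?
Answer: -1/19785 ≈ -5.0543e-5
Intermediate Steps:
M = -21000 (M = 4*(525*(-10)) = 4*(-5250) = -21000)
l(w) = 2*w
R(F, x) = 9*F*(F + x) (R(F, x) = 9*(F*(x + F)) = 9*(F*(F + x)) = 9*F*(F + x))
1/(R(-9, l(-3)) + M) = 1/(9*(-9)*(-9 + 2*(-3)) - 21000) = 1/(9*(-9)*(-9 - 6) - 21000) = 1/(9*(-9)*(-15) - 21000) = 1/(1215 - 21000) = 1/(-19785) = -1/19785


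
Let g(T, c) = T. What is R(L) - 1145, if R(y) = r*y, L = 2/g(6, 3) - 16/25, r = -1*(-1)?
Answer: -85898/75 ≈ -1145.3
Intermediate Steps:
r = 1
L = -23/75 (L = 2/6 - 16/25 = 2*(1/6) - 16*1/25 = 1/3 - 16/25 = -23/75 ≈ -0.30667)
R(y) = y (R(y) = 1*y = y)
R(L) - 1145 = -23/75 - 1145 = -85898/75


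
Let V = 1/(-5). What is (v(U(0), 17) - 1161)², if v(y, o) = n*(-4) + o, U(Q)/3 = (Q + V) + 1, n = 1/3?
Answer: 11806096/9 ≈ 1.3118e+6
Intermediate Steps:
V = -⅕ ≈ -0.20000
n = ⅓ ≈ 0.33333
U(Q) = 12/5 + 3*Q (U(Q) = 3*((Q - ⅕) + 1) = 3*((-⅕ + Q) + 1) = 3*(⅘ + Q) = 12/5 + 3*Q)
v(y, o) = -4/3 + o (v(y, o) = (⅓)*(-4) + o = -4/3 + o)
(v(U(0), 17) - 1161)² = ((-4/3 + 17) - 1161)² = (47/3 - 1161)² = (-3436/3)² = 11806096/9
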